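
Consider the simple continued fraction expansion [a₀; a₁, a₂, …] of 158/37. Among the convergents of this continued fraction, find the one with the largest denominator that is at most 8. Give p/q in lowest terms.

17/4

a_0 = 4: 4/1  (≤ bound)
a_1 = 3: 13/3  (≤ bound)
a_2 = 1: 17/4  (≤ bound)
a_3 = 2: 47/11  (> 8, stop)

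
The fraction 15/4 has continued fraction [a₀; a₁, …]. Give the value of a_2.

15 ÷ 4 → quotient 3, remainder 3
4 ÷ 3 → quotient 1, remainder 1
3 ÷ 1 → quotient 3, remainder 0

3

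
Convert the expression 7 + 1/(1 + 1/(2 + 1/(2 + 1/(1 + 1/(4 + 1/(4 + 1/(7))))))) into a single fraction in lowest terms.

Start with 7.
4 + 1/(7/1) = 4 + 1/7 = 29/7
4 + 1/(29/7) = 4 + 7/29 = 123/29
1 + 1/(123/29) = 1 + 29/123 = 152/123
2 + 1/(152/123) = 2 + 123/152 = 427/152
2 + 1/(427/152) = 2 + 152/427 = 1006/427
1 + 1/(1006/427) = 1 + 427/1006 = 1433/1006
7 + 1/(1433/1006) = 7 + 1006/1433 = 11037/1433

11037/1433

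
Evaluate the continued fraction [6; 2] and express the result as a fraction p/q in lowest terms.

13/2

a_0 = 6: 6/1
a_1 = 2: 13/2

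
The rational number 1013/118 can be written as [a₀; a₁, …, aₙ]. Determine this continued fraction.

1013 ÷ 118 → quotient 8, remainder 69
118 ÷ 69 → quotient 1, remainder 49
69 ÷ 49 → quotient 1, remainder 20
49 ÷ 20 → quotient 2, remainder 9
20 ÷ 9 → quotient 2, remainder 2
9 ÷ 2 → quotient 4, remainder 1
2 ÷ 1 → quotient 2, remainder 0

[8; 1, 1, 2, 2, 4, 2]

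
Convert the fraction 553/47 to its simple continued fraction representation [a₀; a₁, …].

[11; 1, 3, 3, 1, 2]

Repeatedly divide and take the remainder:
553 = 11·47 + 36, so a_0 = 11
47 = 1·36 + 11, so a_1 = 1
36 = 3·11 + 3, so a_2 = 3
11 = 3·3 + 2, so a_3 = 3
3 = 1·2 + 1, so a_4 = 1
2 = 2·1 + 0, so a_5 = 2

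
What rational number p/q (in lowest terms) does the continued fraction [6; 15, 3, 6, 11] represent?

a_0 = 6: 6/1
a_1 = 15: 91/15
a_2 = 3: 279/46
a_3 = 6: 1765/291
a_4 = 11: 19694/3247

19694/3247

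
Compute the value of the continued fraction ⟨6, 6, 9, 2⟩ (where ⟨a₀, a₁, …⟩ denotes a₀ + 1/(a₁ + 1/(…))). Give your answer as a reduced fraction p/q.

Use the convergent recurrence hₖ = aₖ·hₖ₋₁ + hₖ₋₂ (and likewise for the denominators kₖ):
a_0 = 6: 6/1
a_1 = 6: 37/6
a_2 = 9: 339/55
a_3 = 2: 715/116

715/116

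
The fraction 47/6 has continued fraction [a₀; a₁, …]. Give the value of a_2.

47 ÷ 6 → quotient 7, remainder 5
6 ÷ 5 → quotient 1, remainder 1
5 ÷ 1 → quotient 5, remainder 0

5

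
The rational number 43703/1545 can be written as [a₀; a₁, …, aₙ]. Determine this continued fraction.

Apply division with remainder until the remainder is 0:
43703 ÷ 1545 → quotient 28, remainder 443
1545 ÷ 443 → quotient 3, remainder 216
443 ÷ 216 → quotient 2, remainder 11
216 ÷ 11 → quotient 19, remainder 7
11 ÷ 7 → quotient 1, remainder 4
7 ÷ 4 → quotient 1, remainder 3
4 ÷ 3 → quotient 1, remainder 1
3 ÷ 1 → quotient 3, remainder 0

[28; 3, 2, 19, 1, 1, 1, 3]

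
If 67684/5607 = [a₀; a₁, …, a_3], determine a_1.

14

⌊67684/5607⌋ = 12, remainder 400
⌊5607/400⌋ = 14, remainder 7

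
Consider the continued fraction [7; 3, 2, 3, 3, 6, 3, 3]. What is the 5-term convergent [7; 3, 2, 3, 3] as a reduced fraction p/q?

a_0 = 7: 7/1
a_1 = 3: 22/3
a_2 = 2: 51/7
a_3 = 3: 175/24
a_4 = 3: 576/79

576/79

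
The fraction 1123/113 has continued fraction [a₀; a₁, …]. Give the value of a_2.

1123 ÷ 113 → quotient 9, remainder 106
113 ÷ 106 → quotient 1, remainder 7
106 ÷ 7 → quotient 15, remainder 1

15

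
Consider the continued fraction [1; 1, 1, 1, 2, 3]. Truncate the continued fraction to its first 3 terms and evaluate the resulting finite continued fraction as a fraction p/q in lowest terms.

a_0 = 1: 1/1
a_1 = 1: 2/1
a_2 = 1: 3/2

3/2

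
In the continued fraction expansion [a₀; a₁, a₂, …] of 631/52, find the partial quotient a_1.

7

Repeatedly divide and take the remainder:
⌊631/52⌋ = 12, remainder 7
⌊52/7⌋ = 7, remainder 3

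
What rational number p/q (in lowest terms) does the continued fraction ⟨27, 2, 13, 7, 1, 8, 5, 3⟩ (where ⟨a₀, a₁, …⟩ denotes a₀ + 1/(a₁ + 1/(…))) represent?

868805/31614

Start with 3.
5 + 1/(3/1) = 5 + 1/3 = 16/3
8 + 1/(16/3) = 8 + 3/16 = 131/16
1 + 1/(131/16) = 1 + 16/131 = 147/131
7 + 1/(147/131) = 7 + 131/147 = 1160/147
13 + 1/(1160/147) = 13 + 147/1160 = 15227/1160
2 + 1/(15227/1160) = 2 + 1160/15227 = 31614/15227
27 + 1/(31614/15227) = 27 + 15227/31614 = 868805/31614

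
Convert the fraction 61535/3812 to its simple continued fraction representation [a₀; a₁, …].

[16; 7, 49, 2, 1, 3]

⌊61535/3812⌋ = 16, remainder 543
⌊3812/543⌋ = 7, remainder 11
⌊543/11⌋ = 49, remainder 4
⌊11/4⌋ = 2, remainder 3
⌊4/3⌋ = 1, remainder 1
⌊3/1⌋ = 3, remainder 0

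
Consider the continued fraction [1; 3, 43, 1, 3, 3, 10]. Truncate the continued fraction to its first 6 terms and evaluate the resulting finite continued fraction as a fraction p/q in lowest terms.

2289/1720

a_0 = 1: 1/1
a_1 = 3: 4/3
a_2 = 43: 173/130
a_3 = 1: 177/133
a_4 = 3: 704/529
a_5 = 3: 2289/1720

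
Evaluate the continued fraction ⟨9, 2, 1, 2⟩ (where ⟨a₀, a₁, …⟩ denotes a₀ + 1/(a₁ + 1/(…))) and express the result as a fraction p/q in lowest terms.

Start with 2.
1 + 1/(2/1) = 1 + 1/2 = 3/2
2 + 1/(3/2) = 2 + 2/3 = 8/3
9 + 1/(8/3) = 9 + 3/8 = 75/8

75/8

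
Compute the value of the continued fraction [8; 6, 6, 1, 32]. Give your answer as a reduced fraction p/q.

Start with 32.
1 + 1/(32/1) = 1 + 1/32 = 33/32
6 + 1/(33/32) = 6 + 32/33 = 230/33
6 + 1/(230/33) = 6 + 33/230 = 1413/230
8 + 1/(1413/230) = 8 + 230/1413 = 11534/1413

11534/1413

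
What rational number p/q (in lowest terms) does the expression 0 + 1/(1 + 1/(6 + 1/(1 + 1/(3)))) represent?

Work from the innermost term outward:
Start with 3.
1 + 1/(3/1) = 1 + 1/3 = 4/3
6 + 1/(4/3) = 6 + 3/4 = 27/4
1 + 1/(27/4) = 1 + 4/27 = 31/27
0 + 1/(31/27) = 0 + 27/31 = 27/31

27/31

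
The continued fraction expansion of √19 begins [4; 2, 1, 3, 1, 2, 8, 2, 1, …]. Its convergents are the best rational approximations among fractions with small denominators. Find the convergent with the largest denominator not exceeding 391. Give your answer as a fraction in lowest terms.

1421/326

List convergents until the denominator exceeds the bound:
a_0 = 4: 4/1  (≤ bound)
a_1 = 2: 9/2  (≤ bound)
a_2 = 1: 13/3  (≤ bound)
a_3 = 3: 48/11  (≤ bound)
a_4 = 1: 61/14  (≤ bound)
a_5 = 2: 170/39  (≤ bound)
a_6 = 8: 1421/326  (≤ bound)
a_7 = 2: 3012/691  (> 391, stop)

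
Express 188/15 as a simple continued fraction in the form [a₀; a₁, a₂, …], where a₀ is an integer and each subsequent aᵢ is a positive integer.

[12; 1, 1, 7]

188 = 12·15 + 8, so a_0 = 12
15 = 1·8 + 7, so a_1 = 1
8 = 1·7 + 1, so a_2 = 1
7 = 7·1 + 0, so a_3 = 7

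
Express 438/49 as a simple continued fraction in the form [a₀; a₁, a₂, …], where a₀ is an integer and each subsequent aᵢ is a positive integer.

438 = 8·49 + 46, so a_0 = 8
49 = 1·46 + 3, so a_1 = 1
46 = 15·3 + 1, so a_2 = 15
3 = 3·1 + 0, so a_3 = 3

[8; 1, 15, 3]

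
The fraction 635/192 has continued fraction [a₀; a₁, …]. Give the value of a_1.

3

Repeatedly divide and take the remainder:
635 = 3·192 + 59, so a_0 = 3
192 = 3·59 + 15, so a_1 = 3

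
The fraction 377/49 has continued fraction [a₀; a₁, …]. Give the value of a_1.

1

⌊377/49⌋ = 7, remainder 34
⌊49/34⌋ = 1, remainder 15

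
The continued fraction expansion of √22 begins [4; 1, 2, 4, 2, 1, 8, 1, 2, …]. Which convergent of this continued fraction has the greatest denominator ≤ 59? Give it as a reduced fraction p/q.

a_0 = 4: 4/1  (≤ bound)
a_1 = 1: 5/1  (≤ bound)
a_2 = 2: 14/3  (≤ bound)
a_3 = 4: 61/13  (≤ bound)
a_4 = 2: 136/29  (≤ bound)
a_5 = 1: 197/42  (≤ bound)
a_6 = 8: 1712/365  (> 59, stop)

197/42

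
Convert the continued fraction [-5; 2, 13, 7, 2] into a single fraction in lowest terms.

-1848/409

Start with 2.
7 + 1/(2/1) = 7 + 1/2 = 15/2
13 + 1/(15/2) = 13 + 2/15 = 197/15
2 + 1/(197/15) = 2 + 15/197 = 409/197
-5 + 1/(409/197) = -5 + 197/409 = -1848/409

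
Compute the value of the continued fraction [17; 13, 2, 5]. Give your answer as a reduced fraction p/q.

Build up convergents one term at a time:
a_0 = 17: 17/1
a_1 = 13: 222/13
a_2 = 2: 461/27
a_3 = 5: 2527/148

2527/148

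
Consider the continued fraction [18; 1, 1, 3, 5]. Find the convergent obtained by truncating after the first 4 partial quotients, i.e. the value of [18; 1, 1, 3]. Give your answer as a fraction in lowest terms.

Use the convergent recurrence hₖ = aₖ·hₖ₋₁ + hₖ₋₂ (and likewise for the denominators kₖ):
a_0 = 18: 18/1
a_1 = 1: 19/1
a_2 = 1: 37/2
a_3 = 3: 130/7

130/7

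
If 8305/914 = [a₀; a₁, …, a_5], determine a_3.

⌊8305/914⌋ = 9, remainder 79
⌊914/79⌋ = 11, remainder 45
⌊79/45⌋ = 1, remainder 34
⌊45/34⌋ = 1, remainder 11

1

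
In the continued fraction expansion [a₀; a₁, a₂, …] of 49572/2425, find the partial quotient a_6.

Repeatedly divide and take the remainder:
⌊49572/2425⌋ = 20, remainder 1072
⌊2425/1072⌋ = 2, remainder 281
⌊1072/281⌋ = 3, remainder 229
⌊281/229⌋ = 1, remainder 52
⌊229/52⌋ = 4, remainder 21
⌊52/21⌋ = 2, remainder 10
⌊21/10⌋ = 2, remainder 1

2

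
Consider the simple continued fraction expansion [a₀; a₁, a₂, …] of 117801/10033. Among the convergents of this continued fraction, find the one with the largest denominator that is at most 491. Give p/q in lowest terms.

List convergents until the denominator exceeds the bound:
a_0 = 11: 11/1  (≤ bound)
a_1 = 1: 12/1  (≤ bound)
a_2 = 2: 35/3  (≤ bound)
a_3 = 1: 47/4  (≤ bound)
a_4 = 6: 317/27  (≤ bound)
a_5 = 2: 681/58  (≤ bound)
a_6 = 11: 7808/665  (> 491, stop)

681/58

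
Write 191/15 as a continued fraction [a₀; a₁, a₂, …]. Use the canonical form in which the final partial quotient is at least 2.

[12; 1, 2, 1, 3]

Repeatedly divide and take the remainder:
191 ÷ 15 → quotient 12, remainder 11
15 ÷ 11 → quotient 1, remainder 4
11 ÷ 4 → quotient 2, remainder 3
4 ÷ 3 → quotient 1, remainder 1
3 ÷ 1 → quotient 3, remainder 0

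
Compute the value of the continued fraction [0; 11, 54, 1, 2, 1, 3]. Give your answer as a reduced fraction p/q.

Build up convergents one term at a time:
a_0 = 0: 0/1
a_1 = 11: 1/11
a_2 = 54: 54/595
a_3 = 1: 55/606
a_4 = 2: 164/1807
a_5 = 1: 219/2413
a_6 = 3: 821/9046

821/9046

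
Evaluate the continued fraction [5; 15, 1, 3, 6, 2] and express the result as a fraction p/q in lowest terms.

4309/851

Compute successive convergents:
a_0 = 5: 5/1
a_1 = 15: 76/15
a_2 = 1: 81/16
a_3 = 3: 319/63
a_4 = 6: 1995/394
a_5 = 2: 4309/851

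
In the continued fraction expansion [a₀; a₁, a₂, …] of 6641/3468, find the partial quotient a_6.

3

Repeatedly divide and take the remainder:
6641 ÷ 3468 → quotient 1, remainder 3173
3468 ÷ 3173 → quotient 1, remainder 295
3173 ÷ 295 → quotient 10, remainder 223
295 ÷ 223 → quotient 1, remainder 72
223 ÷ 72 → quotient 3, remainder 7
72 ÷ 7 → quotient 10, remainder 2
7 ÷ 2 → quotient 3, remainder 1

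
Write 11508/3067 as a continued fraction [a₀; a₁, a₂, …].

11508 ÷ 3067 → quotient 3, remainder 2307
3067 ÷ 2307 → quotient 1, remainder 760
2307 ÷ 760 → quotient 3, remainder 27
760 ÷ 27 → quotient 28, remainder 4
27 ÷ 4 → quotient 6, remainder 3
4 ÷ 3 → quotient 1, remainder 1
3 ÷ 1 → quotient 3, remainder 0

[3; 1, 3, 28, 6, 1, 3]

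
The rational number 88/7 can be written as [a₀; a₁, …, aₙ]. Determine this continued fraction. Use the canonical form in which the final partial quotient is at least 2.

Apply division with remainder until the remainder is 0:
88 = 12·7 + 4, so a_0 = 12
7 = 1·4 + 3, so a_1 = 1
4 = 1·3 + 1, so a_2 = 1
3 = 3·1 + 0, so a_3 = 3

[12; 1, 1, 3]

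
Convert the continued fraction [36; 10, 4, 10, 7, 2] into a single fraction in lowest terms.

Work from the innermost term outward:
Start with 2.
7 + 1/(2/1) = 7 + 1/2 = 15/2
10 + 1/(15/2) = 10 + 2/15 = 152/15
4 + 1/(152/15) = 4 + 15/152 = 623/152
10 + 1/(623/152) = 10 + 152/623 = 6382/623
36 + 1/(6382/623) = 36 + 623/6382 = 230375/6382

230375/6382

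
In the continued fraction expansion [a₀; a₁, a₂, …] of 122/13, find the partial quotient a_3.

⌊122/13⌋ = 9, remainder 5
⌊13/5⌋ = 2, remainder 3
⌊5/3⌋ = 1, remainder 2
⌊3/2⌋ = 1, remainder 1

1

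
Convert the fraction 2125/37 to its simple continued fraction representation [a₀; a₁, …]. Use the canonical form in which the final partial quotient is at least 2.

⌊2125/37⌋ = 57, remainder 16
⌊37/16⌋ = 2, remainder 5
⌊16/5⌋ = 3, remainder 1
⌊5/1⌋ = 5, remainder 0

[57; 2, 3, 5]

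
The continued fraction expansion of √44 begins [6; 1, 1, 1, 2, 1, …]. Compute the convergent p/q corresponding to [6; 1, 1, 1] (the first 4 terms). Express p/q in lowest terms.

20/3

a_0 = 6: 6/1
a_1 = 1: 7/1
a_2 = 1: 13/2
a_3 = 1: 20/3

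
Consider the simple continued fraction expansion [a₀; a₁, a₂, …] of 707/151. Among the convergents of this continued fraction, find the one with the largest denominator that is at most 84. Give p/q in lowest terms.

103/22

List convergents until the denominator exceeds the bound:
a_0 = 4: 4/1  (≤ bound)
a_1 = 1: 5/1  (≤ bound)
a_2 = 2: 14/3  (≤ bound)
a_3 = 6: 89/19  (≤ bound)
a_4 = 1: 103/22  (≤ bound)
a_5 = 6: 707/151  (> 84, stop)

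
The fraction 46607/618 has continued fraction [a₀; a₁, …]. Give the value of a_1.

46607 ÷ 618 → quotient 75, remainder 257
618 ÷ 257 → quotient 2, remainder 104

2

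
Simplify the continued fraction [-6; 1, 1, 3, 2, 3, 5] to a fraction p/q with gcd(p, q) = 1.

-1582/291

Start with 5.
3 + 1/(5/1) = 3 + 1/5 = 16/5
2 + 1/(16/5) = 2 + 5/16 = 37/16
3 + 1/(37/16) = 3 + 16/37 = 127/37
1 + 1/(127/37) = 1 + 37/127 = 164/127
1 + 1/(164/127) = 1 + 127/164 = 291/164
-6 + 1/(291/164) = -6 + 164/291 = -1582/291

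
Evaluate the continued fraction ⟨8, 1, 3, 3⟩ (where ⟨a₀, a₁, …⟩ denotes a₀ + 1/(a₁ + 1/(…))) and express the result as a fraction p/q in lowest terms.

114/13

a_0 = 8: 8/1
a_1 = 1: 9/1
a_2 = 3: 35/4
a_3 = 3: 114/13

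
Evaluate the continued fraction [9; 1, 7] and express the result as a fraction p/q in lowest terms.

79/8

Collapse the nested fraction from the inside out:
Start with 7.
1 + 1/(7/1) = 1 + 1/7 = 8/7
9 + 1/(8/7) = 9 + 7/8 = 79/8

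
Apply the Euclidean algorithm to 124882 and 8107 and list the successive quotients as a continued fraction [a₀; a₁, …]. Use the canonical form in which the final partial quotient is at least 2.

[15; 2, 2, 9, 12, 4, 1, 2]

124882 ÷ 8107 → quotient 15, remainder 3277
8107 ÷ 3277 → quotient 2, remainder 1553
3277 ÷ 1553 → quotient 2, remainder 171
1553 ÷ 171 → quotient 9, remainder 14
171 ÷ 14 → quotient 12, remainder 3
14 ÷ 3 → quotient 4, remainder 2
3 ÷ 2 → quotient 1, remainder 1
2 ÷ 1 → quotient 2, remainder 0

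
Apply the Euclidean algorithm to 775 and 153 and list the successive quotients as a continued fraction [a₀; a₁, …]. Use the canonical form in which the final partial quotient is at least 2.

Apply division with remainder until the remainder is 0:
775 = 5·153 + 10, so a_0 = 5
153 = 15·10 + 3, so a_1 = 15
10 = 3·3 + 1, so a_2 = 3
3 = 3·1 + 0, so a_3 = 3

[5; 15, 3, 3]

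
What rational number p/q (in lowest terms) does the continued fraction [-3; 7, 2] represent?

a_0 = -3: -3/1
a_1 = 7: -20/7
a_2 = 2: -43/15

-43/15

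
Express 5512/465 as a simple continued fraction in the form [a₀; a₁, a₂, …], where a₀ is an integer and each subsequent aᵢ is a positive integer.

⌊5512/465⌋ = 11, remainder 397
⌊465/397⌋ = 1, remainder 68
⌊397/68⌋ = 5, remainder 57
⌊68/57⌋ = 1, remainder 11
⌊57/11⌋ = 5, remainder 2
⌊11/2⌋ = 5, remainder 1
⌊2/1⌋ = 2, remainder 0

[11; 1, 5, 1, 5, 5, 2]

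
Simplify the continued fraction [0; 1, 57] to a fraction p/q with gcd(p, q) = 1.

a_0 = 0: 0/1
a_1 = 1: 1/1
a_2 = 57: 57/58

57/58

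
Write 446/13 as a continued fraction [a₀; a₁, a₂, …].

[34; 3, 4]

Run the Euclidean algorithm, recording each quotient:
446 = 34·13 + 4, so a_0 = 34
13 = 3·4 + 1, so a_1 = 3
4 = 4·1 + 0, so a_2 = 4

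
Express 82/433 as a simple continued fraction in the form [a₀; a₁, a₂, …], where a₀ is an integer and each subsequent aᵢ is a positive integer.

[0; 5, 3, 1, 1, 3, 3]

Apply division with remainder until the remainder is 0:
82 = 0·433 + 82, so a_0 = 0
433 = 5·82 + 23, so a_1 = 5
82 = 3·23 + 13, so a_2 = 3
23 = 1·13 + 10, so a_3 = 1
13 = 1·10 + 3, so a_4 = 1
10 = 3·3 + 1, so a_5 = 3
3 = 3·1 + 0, so a_6 = 3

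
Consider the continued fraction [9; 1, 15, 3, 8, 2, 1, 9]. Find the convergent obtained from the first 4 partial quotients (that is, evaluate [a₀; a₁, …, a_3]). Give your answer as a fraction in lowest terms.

487/49

Start with 3.
15 + 1/(3/1) = 15 + 1/3 = 46/3
1 + 1/(46/3) = 1 + 3/46 = 49/46
9 + 1/(49/46) = 9 + 46/49 = 487/49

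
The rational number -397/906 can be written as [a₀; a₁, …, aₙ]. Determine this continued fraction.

-397 ÷ 906 → quotient -1, remainder 509
906 ÷ 509 → quotient 1, remainder 397
509 ÷ 397 → quotient 1, remainder 112
397 ÷ 112 → quotient 3, remainder 61
112 ÷ 61 → quotient 1, remainder 51
61 ÷ 51 → quotient 1, remainder 10
51 ÷ 10 → quotient 5, remainder 1
10 ÷ 1 → quotient 10, remainder 0

[-1; 1, 1, 3, 1, 1, 5, 10]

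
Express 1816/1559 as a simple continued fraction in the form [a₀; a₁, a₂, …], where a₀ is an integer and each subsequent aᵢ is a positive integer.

1816 ÷ 1559 → quotient 1, remainder 257
1559 ÷ 257 → quotient 6, remainder 17
257 ÷ 17 → quotient 15, remainder 2
17 ÷ 2 → quotient 8, remainder 1
2 ÷ 1 → quotient 2, remainder 0

[1; 6, 15, 8, 2]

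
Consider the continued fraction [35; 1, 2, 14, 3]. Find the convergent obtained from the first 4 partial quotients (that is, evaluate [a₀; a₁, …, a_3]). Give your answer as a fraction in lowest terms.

Starting at the tail and folding back:
Start with 14.
2 + 1/(14/1) = 2 + 1/14 = 29/14
1 + 1/(29/14) = 1 + 14/29 = 43/29
35 + 1/(43/29) = 35 + 29/43 = 1534/43

1534/43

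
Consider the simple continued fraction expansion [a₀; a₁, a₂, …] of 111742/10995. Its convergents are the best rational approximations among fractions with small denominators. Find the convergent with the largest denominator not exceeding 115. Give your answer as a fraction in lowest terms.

List convergents until the denominator exceeds the bound:
a_0 = 10: 10/1  (≤ bound)
a_1 = 6: 61/6  (≤ bound)
a_2 = 7: 437/43  (≤ bound)
a_3 = 2: 935/92  (≤ bound)
a_4 = 1: 1372/135  (> 115, stop)

935/92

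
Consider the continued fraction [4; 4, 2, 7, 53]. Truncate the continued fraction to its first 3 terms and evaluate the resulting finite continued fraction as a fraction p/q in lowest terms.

a_0 = 4: 4/1
a_1 = 4: 17/4
a_2 = 2: 38/9

38/9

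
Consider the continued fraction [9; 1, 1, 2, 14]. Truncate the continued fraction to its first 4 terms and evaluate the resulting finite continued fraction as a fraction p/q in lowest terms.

48/5

Work from the innermost term outward:
Start with 2.
1 + 1/(2/1) = 1 + 1/2 = 3/2
1 + 1/(3/2) = 1 + 2/3 = 5/3
9 + 1/(5/3) = 9 + 3/5 = 48/5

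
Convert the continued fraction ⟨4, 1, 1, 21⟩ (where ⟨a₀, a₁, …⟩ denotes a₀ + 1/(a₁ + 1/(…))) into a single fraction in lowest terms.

194/43

a_0 = 4: 4/1
a_1 = 1: 5/1
a_2 = 1: 9/2
a_3 = 21: 194/43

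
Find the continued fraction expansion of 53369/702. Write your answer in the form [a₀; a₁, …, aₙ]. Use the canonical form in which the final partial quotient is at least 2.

[76; 41, 3, 2, 2]

⌊53369/702⌋ = 76, remainder 17
⌊702/17⌋ = 41, remainder 5
⌊17/5⌋ = 3, remainder 2
⌊5/2⌋ = 2, remainder 1
⌊2/1⌋ = 2, remainder 0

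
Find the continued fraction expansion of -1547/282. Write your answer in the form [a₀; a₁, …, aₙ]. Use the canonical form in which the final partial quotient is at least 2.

Apply division with remainder until the remainder is 0:
-1547 = -6·282 + 145, so a_0 = -6
282 = 1·145 + 137, so a_1 = 1
145 = 1·137 + 8, so a_2 = 1
137 = 17·8 + 1, so a_3 = 17
8 = 8·1 + 0, so a_4 = 8

[-6; 1, 1, 17, 8]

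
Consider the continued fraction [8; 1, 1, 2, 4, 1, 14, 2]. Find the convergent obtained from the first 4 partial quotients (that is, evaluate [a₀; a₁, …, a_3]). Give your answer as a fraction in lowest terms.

43/5

Compute successive convergents:
a_0 = 8: 8/1
a_1 = 1: 9/1
a_2 = 1: 17/2
a_3 = 2: 43/5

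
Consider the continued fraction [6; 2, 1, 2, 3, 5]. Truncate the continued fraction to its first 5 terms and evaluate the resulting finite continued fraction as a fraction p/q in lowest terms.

Compute successive convergents:
a_0 = 6: 6/1
a_1 = 2: 13/2
a_2 = 1: 19/3
a_3 = 2: 51/8
a_4 = 3: 172/27

172/27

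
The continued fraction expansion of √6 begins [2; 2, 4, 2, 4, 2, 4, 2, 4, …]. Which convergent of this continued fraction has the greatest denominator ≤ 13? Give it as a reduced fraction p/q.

22/9

a_0 = 2: 2/1  (≤ bound)
a_1 = 2: 5/2  (≤ bound)
a_2 = 4: 22/9  (≤ bound)
a_3 = 2: 49/20  (> 13, stop)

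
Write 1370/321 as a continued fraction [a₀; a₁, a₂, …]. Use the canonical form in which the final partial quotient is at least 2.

[4; 3, 1, 2, 1, 2, 1, 5]

⌊1370/321⌋ = 4, remainder 86
⌊321/86⌋ = 3, remainder 63
⌊86/63⌋ = 1, remainder 23
⌊63/23⌋ = 2, remainder 17
⌊23/17⌋ = 1, remainder 6
⌊17/6⌋ = 2, remainder 5
⌊6/5⌋ = 1, remainder 1
⌊5/1⌋ = 5, remainder 0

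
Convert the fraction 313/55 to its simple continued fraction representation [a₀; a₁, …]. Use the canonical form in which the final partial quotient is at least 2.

⌊313/55⌋ = 5, remainder 38
⌊55/38⌋ = 1, remainder 17
⌊38/17⌋ = 2, remainder 4
⌊17/4⌋ = 4, remainder 1
⌊4/1⌋ = 4, remainder 0

[5; 1, 2, 4, 4]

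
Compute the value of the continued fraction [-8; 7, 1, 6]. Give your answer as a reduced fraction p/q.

Starting at the tail and folding back:
Start with 6.
1 + 1/(6/1) = 1 + 1/6 = 7/6
7 + 1/(7/6) = 7 + 6/7 = 55/7
-8 + 1/(55/7) = -8 + 7/55 = -433/55

-433/55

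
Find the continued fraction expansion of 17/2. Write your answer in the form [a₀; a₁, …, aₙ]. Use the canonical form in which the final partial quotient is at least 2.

17 ÷ 2 → quotient 8, remainder 1
2 ÷ 1 → quotient 2, remainder 0

[8; 2]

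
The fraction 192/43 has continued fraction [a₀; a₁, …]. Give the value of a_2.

Apply division with remainder until the remainder is 0:
192 = 4·43 + 20, so a_0 = 4
43 = 2·20 + 3, so a_1 = 2
20 = 6·3 + 2, so a_2 = 6

6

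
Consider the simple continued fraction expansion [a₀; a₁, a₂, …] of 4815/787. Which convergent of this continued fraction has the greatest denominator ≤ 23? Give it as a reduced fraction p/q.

a_0 = 6: 6/1  (≤ bound)
a_1 = 8: 49/8  (≤ bound)
a_2 = 2: 104/17  (≤ bound)
a_3 = 6: 673/110  (> 23, stop)

104/17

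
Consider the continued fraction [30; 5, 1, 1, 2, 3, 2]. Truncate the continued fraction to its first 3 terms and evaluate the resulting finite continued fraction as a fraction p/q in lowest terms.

Starting at the tail and folding back:
Start with 1.
5 + 1/(1/1) = 5 + 1/1 = 6/1
30 + 1/(6/1) = 30 + 1/6 = 181/6

181/6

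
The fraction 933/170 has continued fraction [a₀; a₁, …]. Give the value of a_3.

1

⌊933/170⌋ = 5, remainder 83
⌊170/83⌋ = 2, remainder 4
⌊83/4⌋ = 20, remainder 3
⌊4/3⌋ = 1, remainder 1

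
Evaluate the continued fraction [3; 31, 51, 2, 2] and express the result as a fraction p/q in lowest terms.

24173/7972

a_0 = 3: 3/1
a_1 = 31: 94/31
a_2 = 51: 4797/1582
a_3 = 2: 9688/3195
a_4 = 2: 24173/7972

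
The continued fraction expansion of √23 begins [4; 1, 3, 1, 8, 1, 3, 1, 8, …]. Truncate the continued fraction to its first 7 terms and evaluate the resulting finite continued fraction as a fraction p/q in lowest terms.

916/191

Build up convergents one term at a time:
a_0 = 4: 4/1
a_1 = 1: 5/1
a_2 = 3: 19/4
a_3 = 1: 24/5
a_4 = 8: 211/44
a_5 = 1: 235/49
a_6 = 3: 916/191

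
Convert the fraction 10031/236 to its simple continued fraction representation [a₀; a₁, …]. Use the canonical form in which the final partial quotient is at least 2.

Run the Euclidean algorithm, recording each quotient:
10031 = 42·236 + 119, so a_0 = 42
236 = 1·119 + 117, so a_1 = 1
119 = 1·117 + 2, so a_2 = 1
117 = 58·2 + 1, so a_3 = 58
2 = 2·1 + 0, so a_4 = 2

[42; 1, 1, 58, 2]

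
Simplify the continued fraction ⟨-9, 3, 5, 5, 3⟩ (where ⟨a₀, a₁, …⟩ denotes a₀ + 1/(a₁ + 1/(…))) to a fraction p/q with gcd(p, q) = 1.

Use the convergent recurrence hₖ = aₖ·hₖ₋₁ + hₖ₋₂ (and likewise for the denominators kₖ):
a_0 = -9: -9/1
a_1 = 3: -26/3
a_2 = 5: -139/16
a_3 = 5: -721/83
a_4 = 3: -2302/265

-2302/265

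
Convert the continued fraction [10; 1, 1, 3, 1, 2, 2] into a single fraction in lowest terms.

Start with 2.
2 + 1/(2/1) = 2 + 1/2 = 5/2
1 + 1/(5/2) = 1 + 2/5 = 7/5
3 + 1/(7/5) = 3 + 5/7 = 26/7
1 + 1/(26/7) = 1 + 7/26 = 33/26
1 + 1/(33/26) = 1 + 26/33 = 59/33
10 + 1/(59/33) = 10 + 33/59 = 623/59

623/59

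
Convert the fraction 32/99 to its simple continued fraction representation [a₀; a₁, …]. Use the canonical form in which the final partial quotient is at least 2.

Run the Euclidean algorithm, recording each quotient:
⌊32/99⌋ = 0, remainder 32
⌊99/32⌋ = 3, remainder 3
⌊32/3⌋ = 10, remainder 2
⌊3/2⌋ = 1, remainder 1
⌊2/1⌋ = 2, remainder 0

[0; 3, 10, 1, 2]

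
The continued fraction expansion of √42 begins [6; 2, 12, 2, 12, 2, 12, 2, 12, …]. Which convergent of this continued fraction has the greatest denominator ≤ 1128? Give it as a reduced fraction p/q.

4206/649

a_0 = 6: 6/1  (≤ bound)
a_1 = 2: 13/2  (≤ bound)
a_2 = 12: 162/25  (≤ bound)
a_3 = 2: 337/52  (≤ bound)
a_4 = 12: 4206/649  (≤ bound)
a_5 = 2: 8749/1350  (> 1128, stop)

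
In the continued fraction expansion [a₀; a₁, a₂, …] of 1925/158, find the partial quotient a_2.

2

1925 = 12·158 + 29, so a_0 = 12
158 = 5·29 + 13, so a_1 = 5
29 = 2·13 + 3, so a_2 = 2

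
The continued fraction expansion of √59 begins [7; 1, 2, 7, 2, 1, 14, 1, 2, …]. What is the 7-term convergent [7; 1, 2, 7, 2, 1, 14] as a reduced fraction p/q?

Start with 14.
1 + 1/(14/1) = 1 + 1/14 = 15/14
2 + 1/(15/14) = 2 + 14/15 = 44/15
7 + 1/(44/15) = 7 + 15/44 = 323/44
2 + 1/(323/44) = 2 + 44/323 = 690/323
1 + 1/(690/323) = 1 + 323/690 = 1013/690
7 + 1/(1013/690) = 7 + 690/1013 = 7781/1013

7781/1013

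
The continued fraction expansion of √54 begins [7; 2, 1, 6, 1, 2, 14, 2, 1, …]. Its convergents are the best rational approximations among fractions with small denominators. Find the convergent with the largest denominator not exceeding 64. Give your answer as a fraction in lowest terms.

169/23

List convergents until the denominator exceeds the bound:
a_0 = 7: 7/1  (≤ bound)
a_1 = 2: 15/2  (≤ bound)
a_2 = 1: 22/3  (≤ bound)
a_3 = 6: 147/20  (≤ bound)
a_4 = 1: 169/23  (≤ bound)
a_5 = 2: 485/66  (> 64, stop)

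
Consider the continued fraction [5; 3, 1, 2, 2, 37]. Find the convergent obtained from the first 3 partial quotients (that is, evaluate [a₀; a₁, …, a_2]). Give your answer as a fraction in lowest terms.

21/4

Collapse the nested fraction from the inside out:
Start with 1.
3 + 1/(1/1) = 3 + 1/1 = 4/1
5 + 1/(4/1) = 5 + 1/4 = 21/4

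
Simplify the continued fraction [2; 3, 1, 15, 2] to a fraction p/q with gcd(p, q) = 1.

293/130

Start with 2.
15 + 1/(2/1) = 15 + 1/2 = 31/2
1 + 1/(31/2) = 1 + 2/31 = 33/31
3 + 1/(33/31) = 3 + 31/33 = 130/33
2 + 1/(130/33) = 2 + 33/130 = 293/130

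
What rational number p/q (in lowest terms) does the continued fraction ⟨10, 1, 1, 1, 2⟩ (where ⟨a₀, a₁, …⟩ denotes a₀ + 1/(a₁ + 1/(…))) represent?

Work from the innermost term outward:
Start with 2.
1 + 1/(2/1) = 1 + 1/2 = 3/2
1 + 1/(3/2) = 1 + 2/3 = 5/3
1 + 1/(5/3) = 1 + 3/5 = 8/5
10 + 1/(8/5) = 10 + 5/8 = 85/8

85/8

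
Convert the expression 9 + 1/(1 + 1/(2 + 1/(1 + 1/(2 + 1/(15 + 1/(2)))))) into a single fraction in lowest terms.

Build up convergents one term at a time:
a_0 = 9: 9/1
a_1 = 1: 10/1
a_2 = 2: 29/3
a_3 = 1: 39/4
a_4 = 2: 107/11
a_5 = 15: 1644/169
a_6 = 2: 3395/349

3395/349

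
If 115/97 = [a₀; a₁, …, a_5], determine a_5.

3

115 ÷ 97 → quotient 1, remainder 18
97 ÷ 18 → quotient 5, remainder 7
18 ÷ 7 → quotient 2, remainder 4
7 ÷ 4 → quotient 1, remainder 3
4 ÷ 3 → quotient 1, remainder 1
3 ÷ 1 → quotient 3, remainder 0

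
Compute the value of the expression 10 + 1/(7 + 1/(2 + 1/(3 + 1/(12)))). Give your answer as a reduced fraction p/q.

6476/639

Start with 12.
3 + 1/(12/1) = 3 + 1/12 = 37/12
2 + 1/(37/12) = 2 + 12/37 = 86/37
7 + 1/(86/37) = 7 + 37/86 = 639/86
10 + 1/(639/86) = 10 + 86/639 = 6476/639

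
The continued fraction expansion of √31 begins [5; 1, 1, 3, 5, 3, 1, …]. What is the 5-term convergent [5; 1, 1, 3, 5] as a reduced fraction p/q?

a_0 = 5: 5/1
a_1 = 1: 6/1
a_2 = 1: 11/2
a_3 = 3: 39/7
a_4 = 5: 206/37

206/37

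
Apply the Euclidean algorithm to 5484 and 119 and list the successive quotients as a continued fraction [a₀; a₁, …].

[46; 11, 1, 9]

⌊5484/119⌋ = 46, remainder 10
⌊119/10⌋ = 11, remainder 9
⌊10/9⌋ = 1, remainder 1
⌊9/1⌋ = 9, remainder 0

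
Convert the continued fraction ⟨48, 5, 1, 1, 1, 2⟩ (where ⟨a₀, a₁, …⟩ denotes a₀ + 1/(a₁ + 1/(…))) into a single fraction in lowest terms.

2168/45

Start with 2.
1 + 1/(2/1) = 1 + 1/2 = 3/2
1 + 1/(3/2) = 1 + 2/3 = 5/3
1 + 1/(5/3) = 1 + 3/5 = 8/5
5 + 1/(8/5) = 5 + 5/8 = 45/8
48 + 1/(45/8) = 48 + 8/45 = 2168/45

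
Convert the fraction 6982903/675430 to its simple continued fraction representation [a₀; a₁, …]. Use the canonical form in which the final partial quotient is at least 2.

Repeatedly divide and take the remainder:
6982903 ÷ 675430 → quotient 10, remainder 228603
675430 ÷ 228603 → quotient 2, remainder 218224
228603 ÷ 218224 → quotient 1, remainder 10379
218224 ÷ 10379 → quotient 21, remainder 265
10379 ÷ 265 → quotient 39, remainder 44
265 ÷ 44 → quotient 6, remainder 1
44 ÷ 1 → quotient 44, remainder 0

[10; 2, 1, 21, 39, 6, 44]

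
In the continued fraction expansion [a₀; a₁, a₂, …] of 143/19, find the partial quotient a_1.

143 ÷ 19 → quotient 7, remainder 10
19 ÷ 10 → quotient 1, remainder 9

1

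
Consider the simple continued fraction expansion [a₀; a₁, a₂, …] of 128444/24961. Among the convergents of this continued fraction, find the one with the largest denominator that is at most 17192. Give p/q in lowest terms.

List convergents until the denominator exceeds the bound:
a_0 = 5: 5/1  (≤ bound)
a_1 = 6: 31/6  (≤ bound)
a_2 = 1: 36/7  (≤ bound)
a_3 = 6: 247/48  (≤ bound)
a_4 = 9: 2259/439  (≤ bound)
a_5 = 3: 7024/1365  (≤ bound)
a_6 = 4: 30355/5899  (≤ bound)
a_7 = 4: 128444/24961  (> 17192, stop)

30355/5899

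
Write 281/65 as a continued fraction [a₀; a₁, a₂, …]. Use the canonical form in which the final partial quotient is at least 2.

[4; 3, 10, 2]

Repeatedly divide and take the remainder:
⌊281/65⌋ = 4, remainder 21
⌊65/21⌋ = 3, remainder 2
⌊21/2⌋ = 10, remainder 1
⌊2/1⌋ = 2, remainder 0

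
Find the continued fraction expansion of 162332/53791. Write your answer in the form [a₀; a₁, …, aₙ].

Repeatedly divide and take the remainder:
⌊162332/53791⌋ = 3, remainder 959
⌊53791/959⌋ = 56, remainder 87
⌊959/87⌋ = 11, remainder 2
⌊87/2⌋ = 43, remainder 1
⌊2/1⌋ = 2, remainder 0

[3; 56, 11, 43, 2]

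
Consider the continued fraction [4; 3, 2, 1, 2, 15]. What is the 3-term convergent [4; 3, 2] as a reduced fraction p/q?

Work from the innermost term outward:
Start with 2.
3 + 1/(2/1) = 3 + 1/2 = 7/2
4 + 1/(7/2) = 4 + 2/7 = 30/7

30/7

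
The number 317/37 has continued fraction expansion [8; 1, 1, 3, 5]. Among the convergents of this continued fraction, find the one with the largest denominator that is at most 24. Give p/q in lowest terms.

List convergents until the denominator exceeds the bound:
a_0 = 8: 8/1  (≤ bound)
a_1 = 1: 9/1  (≤ bound)
a_2 = 1: 17/2  (≤ bound)
a_3 = 3: 60/7  (≤ bound)
a_4 = 5: 317/37  (> 24, stop)

60/7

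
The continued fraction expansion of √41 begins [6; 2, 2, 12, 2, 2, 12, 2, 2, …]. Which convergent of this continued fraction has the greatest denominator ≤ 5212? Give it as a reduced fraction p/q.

List convergents until the denominator exceeds the bound:
a_0 = 6: 6/1  (≤ bound)
a_1 = 2: 13/2  (≤ bound)
a_2 = 2: 32/5  (≤ bound)
a_3 = 12: 397/62  (≤ bound)
a_4 = 2: 826/129  (≤ bound)
a_5 = 2: 2049/320  (≤ bound)
a_6 = 12: 25414/3969  (≤ bound)
a_7 = 2: 52877/8258  (> 5212, stop)

25414/3969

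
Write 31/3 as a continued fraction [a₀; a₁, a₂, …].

Run the Euclidean algorithm, recording each quotient:
⌊31/3⌋ = 10, remainder 1
⌊3/1⌋ = 3, remainder 0

[10; 3]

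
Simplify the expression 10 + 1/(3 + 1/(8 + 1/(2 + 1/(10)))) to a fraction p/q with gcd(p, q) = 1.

5728/555

Start with 10.
2 + 1/(10/1) = 2 + 1/10 = 21/10
8 + 1/(21/10) = 8 + 10/21 = 178/21
3 + 1/(178/21) = 3 + 21/178 = 555/178
10 + 1/(555/178) = 10 + 178/555 = 5728/555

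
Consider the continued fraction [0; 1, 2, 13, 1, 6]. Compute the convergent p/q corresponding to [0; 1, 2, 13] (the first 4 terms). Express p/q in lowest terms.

a_0 = 0: 0/1
a_1 = 1: 1/1
a_2 = 2: 2/3
a_3 = 13: 27/40

27/40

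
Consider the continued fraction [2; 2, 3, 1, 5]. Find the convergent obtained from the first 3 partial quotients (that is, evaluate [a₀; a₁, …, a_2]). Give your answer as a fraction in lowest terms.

17/7

a_0 = 2: 2/1
a_1 = 2: 5/2
a_2 = 3: 17/7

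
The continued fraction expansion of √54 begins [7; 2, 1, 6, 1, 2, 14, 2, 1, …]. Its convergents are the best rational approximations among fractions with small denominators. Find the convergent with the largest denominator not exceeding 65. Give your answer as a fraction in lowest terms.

169/23

a_0 = 7: 7/1  (≤ bound)
a_1 = 2: 15/2  (≤ bound)
a_2 = 1: 22/3  (≤ bound)
a_3 = 6: 147/20  (≤ bound)
a_4 = 1: 169/23  (≤ bound)
a_5 = 2: 485/66  (> 65, stop)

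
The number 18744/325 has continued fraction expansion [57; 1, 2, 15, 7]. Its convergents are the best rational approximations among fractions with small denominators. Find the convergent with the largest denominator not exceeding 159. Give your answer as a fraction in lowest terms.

List convergents until the denominator exceeds the bound:
a_0 = 57: 57/1  (≤ bound)
a_1 = 1: 58/1  (≤ bound)
a_2 = 2: 173/3  (≤ bound)
a_3 = 15: 2653/46  (≤ bound)
a_4 = 7: 18744/325  (> 159, stop)

2653/46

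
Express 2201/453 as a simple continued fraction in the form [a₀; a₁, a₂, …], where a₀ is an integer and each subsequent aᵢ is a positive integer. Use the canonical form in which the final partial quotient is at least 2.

[4; 1, 6, 12, 1, 4]

2201 = 4·453 + 389, so a_0 = 4
453 = 1·389 + 64, so a_1 = 1
389 = 6·64 + 5, so a_2 = 6
64 = 12·5 + 4, so a_3 = 12
5 = 1·4 + 1, so a_4 = 1
4 = 4·1 + 0, so a_5 = 4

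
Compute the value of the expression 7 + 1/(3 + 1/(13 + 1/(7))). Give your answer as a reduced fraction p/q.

a_0 = 7: 7/1
a_1 = 3: 22/3
a_2 = 13: 293/40
a_3 = 7: 2073/283

2073/283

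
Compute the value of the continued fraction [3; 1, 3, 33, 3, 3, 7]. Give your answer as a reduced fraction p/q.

Use the convergent recurrence hₖ = aₖ·hₖ₋₁ + hₖ₋₂ (and likewise for the denominators kₖ):
a_0 = 3: 3/1
a_1 = 1: 4/1
a_2 = 3: 15/4
a_3 = 33: 499/133
a_4 = 3: 1512/403
a_5 = 3: 5035/1342
a_6 = 7: 36757/9797

36757/9797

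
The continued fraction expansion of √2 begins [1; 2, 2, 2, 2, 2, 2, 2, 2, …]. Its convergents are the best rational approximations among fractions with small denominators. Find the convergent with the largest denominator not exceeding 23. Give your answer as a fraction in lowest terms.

List convergents until the denominator exceeds the bound:
a_0 = 1: 1/1  (≤ bound)
a_1 = 2: 3/2  (≤ bound)
a_2 = 2: 7/5  (≤ bound)
a_3 = 2: 17/12  (≤ bound)
a_4 = 2: 41/29  (> 23, stop)

17/12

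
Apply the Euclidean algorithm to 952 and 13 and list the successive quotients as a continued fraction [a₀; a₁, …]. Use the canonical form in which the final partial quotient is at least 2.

[73; 4, 3]

Repeatedly divide and take the remainder:
⌊952/13⌋ = 73, remainder 3
⌊13/3⌋ = 4, remainder 1
⌊3/1⌋ = 3, remainder 0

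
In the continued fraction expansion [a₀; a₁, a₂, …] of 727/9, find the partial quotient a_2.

Apply division with remainder until the remainder is 0:
727 ÷ 9 → quotient 80, remainder 7
9 ÷ 7 → quotient 1, remainder 2
7 ÷ 2 → quotient 3, remainder 1

3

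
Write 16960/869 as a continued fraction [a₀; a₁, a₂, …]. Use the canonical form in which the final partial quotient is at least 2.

[19; 1, 1, 14, 2, 14]

16960 ÷ 869 → quotient 19, remainder 449
869 ÷ 449 → quotient 1, remainder 420
449 ÷ 420 → quotient 1, remainder 29
420 ÷ 29 → quotient 14, remainder 14
29 ÷ 14 → quotient 2, remainder 1
14 ÷ 1 → quotient 14, remainder 0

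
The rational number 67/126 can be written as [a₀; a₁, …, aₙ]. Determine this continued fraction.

Apply division with remainder until the remainder is 0:
⌊67/126⌋ = 0, remainder 67
⌊126/67⌋ = 1, remainder 59
⌊67/59⌋ = 1, remainder 8
⌊59/8⌋ = 7, remainder 3
⌊8/3⌋ = 2, remainder 2
⌊3/2⌋ = 1, remainder 1
⌊2/1⌋ = 2, remainder 0

[0; 1, 1, 7, 2, 1, 2]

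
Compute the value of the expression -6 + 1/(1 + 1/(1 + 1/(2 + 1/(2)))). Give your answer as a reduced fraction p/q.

-65/12

a_0 = -6: -6/1
a_1 = 1: -5/1
a_2 = 1: -11/2
a_3 = 2: -27/5
a_4 = 2: -65/12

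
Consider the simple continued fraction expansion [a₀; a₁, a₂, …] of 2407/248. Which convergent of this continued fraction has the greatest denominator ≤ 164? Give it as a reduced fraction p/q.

a_0 = 9: 9/1  (≤ bound)
a_1 = 1: 10/1  (≤ bound)
a_2 = 2: 29/3  (≤ bound)
a_3 = 2: 68/7  (≤ bound)
a_4 = 1: 97/10  (≤ bound)
a_5 = 1: 165/17  (≤ bound)
a_6 = 14: 2407/248  (> 164, stop)

165/17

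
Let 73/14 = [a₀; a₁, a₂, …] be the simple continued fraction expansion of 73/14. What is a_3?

Repeatedly divide and take the remainder:
⌊73/14⌋ = 5, remainder 3
⌊14/3⌋ = 4, remainder 2
⌊3/2⌋ = 1, remainder 1
⌊2/1⌋ = 2, remainder 0

2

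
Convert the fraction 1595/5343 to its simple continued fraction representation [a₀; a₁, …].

1595 = 0·5343 + 1595, so a_0 = 0
5343 = 3·1595 + 558, so a_1 = 3
1595 = 2·558 + 479, so a_2 = 2
558 = 1·479 + 79, so a_3 = 1
479 = 6·79 + 5, so a_4 = 6
79 = 15·5 + 4, so a_5 = 15
5 = 1·4 + 1, so a_6 = 1
4 = 4·1 + 0, so a_7 = 4

[0; 3, 2, 1, 6, 15, 1, 4]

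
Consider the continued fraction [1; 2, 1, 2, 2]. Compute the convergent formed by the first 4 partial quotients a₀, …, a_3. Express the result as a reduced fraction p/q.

a_0 = 1: 1/1
a_1 = 2: 3/2
a_2 = 1: 4/3
a_3 = 2: 11/8

11/8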